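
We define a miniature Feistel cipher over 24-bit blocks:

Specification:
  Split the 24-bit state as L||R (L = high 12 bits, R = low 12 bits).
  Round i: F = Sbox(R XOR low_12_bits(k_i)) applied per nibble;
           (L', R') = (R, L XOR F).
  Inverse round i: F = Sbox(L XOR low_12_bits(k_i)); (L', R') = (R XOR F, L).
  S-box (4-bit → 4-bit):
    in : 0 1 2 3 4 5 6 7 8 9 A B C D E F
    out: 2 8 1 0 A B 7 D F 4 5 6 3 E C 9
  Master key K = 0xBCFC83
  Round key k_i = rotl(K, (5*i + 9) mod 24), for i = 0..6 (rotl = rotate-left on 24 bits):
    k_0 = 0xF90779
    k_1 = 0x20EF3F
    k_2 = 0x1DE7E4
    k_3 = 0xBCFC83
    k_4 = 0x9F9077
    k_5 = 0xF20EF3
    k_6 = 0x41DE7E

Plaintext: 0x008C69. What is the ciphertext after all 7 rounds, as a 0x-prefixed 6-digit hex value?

s_0 = plaintext = 0x008C69
s_1 = Round(s_0, k_0) = 0xC6968A
s_2 = Round(s_1, k_1) = 0x68A802
s_3 = Round(s_2, k_2) = 0x802F4D
s_4 = Round(s_3, k_3) = 0xF4D83E
s_5 = Round(s_4, k_4) = 0x83E0E9
s_6 = Round(s_5, k_5) = 0x0E94BB
s_7 = Round(s_6, k_6) = 0x4BB5D2

0x4BB5D2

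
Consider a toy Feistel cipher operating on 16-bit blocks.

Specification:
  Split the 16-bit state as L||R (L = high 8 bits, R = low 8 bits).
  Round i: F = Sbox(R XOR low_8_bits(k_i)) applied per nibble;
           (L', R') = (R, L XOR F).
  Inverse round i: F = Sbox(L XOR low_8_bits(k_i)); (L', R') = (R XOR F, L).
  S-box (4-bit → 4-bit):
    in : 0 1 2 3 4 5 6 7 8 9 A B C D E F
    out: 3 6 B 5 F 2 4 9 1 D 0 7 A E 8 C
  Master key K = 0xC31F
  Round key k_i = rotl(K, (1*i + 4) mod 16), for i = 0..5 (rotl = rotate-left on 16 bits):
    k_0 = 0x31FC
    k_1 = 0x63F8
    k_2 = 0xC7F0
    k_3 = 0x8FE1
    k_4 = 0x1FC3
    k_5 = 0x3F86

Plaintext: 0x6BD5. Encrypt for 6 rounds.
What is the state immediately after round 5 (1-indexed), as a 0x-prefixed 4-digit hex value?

0xE0BD

s_0 = plaintext = 0x6BD5
s_1 = Round(s_0, k_0) = 0xD5D6
s_2 = Round(s_1, k_1) = 0xD66D
s_3 = Round(s_2, k_2) = 0x6D08
s_4 = Round(s_3, k_3) = 0x08E0
s_5 = Round(s_4, k_4) = 0xE0BD
s_6 = Round(s_5, k_5) = 0xBDB7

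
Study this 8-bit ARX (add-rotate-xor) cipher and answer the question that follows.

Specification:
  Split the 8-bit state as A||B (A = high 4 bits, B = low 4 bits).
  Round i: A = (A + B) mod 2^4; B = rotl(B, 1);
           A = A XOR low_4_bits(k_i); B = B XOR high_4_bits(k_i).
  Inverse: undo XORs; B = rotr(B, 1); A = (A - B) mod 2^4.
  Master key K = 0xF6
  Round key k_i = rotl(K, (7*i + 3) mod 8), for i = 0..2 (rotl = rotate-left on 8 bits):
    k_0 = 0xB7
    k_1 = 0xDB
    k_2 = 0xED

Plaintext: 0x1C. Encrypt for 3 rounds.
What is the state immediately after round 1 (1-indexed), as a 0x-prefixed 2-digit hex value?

s_0 = plaintext = 0x1C
s_1 = Round(s_0, k_0) = 0xA2
s_2 = Round(s_1, k_1) = 0x79
s_3 = Round(s_2, k_2) = 0xDD

0xA2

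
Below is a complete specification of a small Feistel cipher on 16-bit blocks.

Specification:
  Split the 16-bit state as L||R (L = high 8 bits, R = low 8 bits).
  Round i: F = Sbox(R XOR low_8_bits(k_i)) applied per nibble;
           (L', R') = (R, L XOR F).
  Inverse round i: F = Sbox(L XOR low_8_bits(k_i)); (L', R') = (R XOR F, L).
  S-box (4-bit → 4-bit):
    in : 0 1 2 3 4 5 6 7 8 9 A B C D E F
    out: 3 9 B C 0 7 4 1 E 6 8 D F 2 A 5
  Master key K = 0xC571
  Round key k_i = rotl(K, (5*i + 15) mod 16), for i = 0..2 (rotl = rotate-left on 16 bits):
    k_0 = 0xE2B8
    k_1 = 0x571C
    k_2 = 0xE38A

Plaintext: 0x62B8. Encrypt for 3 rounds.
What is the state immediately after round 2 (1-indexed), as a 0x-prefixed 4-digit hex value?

0x51BA

s_0 = plaintext = 0x62B8
s_1 = Round(s_0, k_0) = 0xB851
s_2 = Round(s_1, k_1) = 0x51BA
s_3 = Round(s_2, k_2) = 0xBA92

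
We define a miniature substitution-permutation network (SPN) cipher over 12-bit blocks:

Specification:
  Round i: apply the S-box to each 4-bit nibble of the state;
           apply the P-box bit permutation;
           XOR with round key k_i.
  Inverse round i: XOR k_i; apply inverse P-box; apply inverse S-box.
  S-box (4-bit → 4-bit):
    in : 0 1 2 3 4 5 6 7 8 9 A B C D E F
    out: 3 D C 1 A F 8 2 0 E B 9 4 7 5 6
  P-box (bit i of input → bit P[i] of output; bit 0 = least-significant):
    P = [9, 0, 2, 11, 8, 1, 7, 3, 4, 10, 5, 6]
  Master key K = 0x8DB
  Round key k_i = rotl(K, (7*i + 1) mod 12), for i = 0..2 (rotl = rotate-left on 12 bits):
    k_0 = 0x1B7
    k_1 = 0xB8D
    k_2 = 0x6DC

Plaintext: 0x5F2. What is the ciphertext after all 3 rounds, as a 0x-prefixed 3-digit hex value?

0x1A4

s_0 = plaintext = 0x5F2
s_1 = Round(s_0, k_0) = 0xD41
s_2 = Round(s_1, k_1) = 0x5B3
s_3 = Round(s_2, k_2) = 0x1A4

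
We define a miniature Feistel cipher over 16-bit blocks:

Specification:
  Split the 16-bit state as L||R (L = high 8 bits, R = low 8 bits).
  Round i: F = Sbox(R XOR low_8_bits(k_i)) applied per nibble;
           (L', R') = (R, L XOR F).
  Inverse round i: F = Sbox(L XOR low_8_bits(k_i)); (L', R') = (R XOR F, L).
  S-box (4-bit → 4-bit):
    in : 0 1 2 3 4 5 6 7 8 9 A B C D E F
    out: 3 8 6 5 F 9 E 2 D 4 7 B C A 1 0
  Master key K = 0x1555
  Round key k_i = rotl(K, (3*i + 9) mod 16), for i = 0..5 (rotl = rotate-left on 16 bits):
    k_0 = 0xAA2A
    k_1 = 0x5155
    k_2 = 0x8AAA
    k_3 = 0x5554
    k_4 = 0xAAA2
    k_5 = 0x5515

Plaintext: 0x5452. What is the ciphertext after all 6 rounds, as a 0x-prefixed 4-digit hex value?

0x11E7

s_0 = plaintext = 0x5452
s_1 = Round(s_0, k_0) = 0x5279
s_2 = Round(s_1, k_1) = 0x793E
s_3 = Round(s_2, k_2) = 0x3E36
s_4 = Round(s_3, k_3) = 0x36D8
s_5 = Round(s_4, k_4) = 0xD811
s_6 = Round(s_5, k_5) = 0x11E7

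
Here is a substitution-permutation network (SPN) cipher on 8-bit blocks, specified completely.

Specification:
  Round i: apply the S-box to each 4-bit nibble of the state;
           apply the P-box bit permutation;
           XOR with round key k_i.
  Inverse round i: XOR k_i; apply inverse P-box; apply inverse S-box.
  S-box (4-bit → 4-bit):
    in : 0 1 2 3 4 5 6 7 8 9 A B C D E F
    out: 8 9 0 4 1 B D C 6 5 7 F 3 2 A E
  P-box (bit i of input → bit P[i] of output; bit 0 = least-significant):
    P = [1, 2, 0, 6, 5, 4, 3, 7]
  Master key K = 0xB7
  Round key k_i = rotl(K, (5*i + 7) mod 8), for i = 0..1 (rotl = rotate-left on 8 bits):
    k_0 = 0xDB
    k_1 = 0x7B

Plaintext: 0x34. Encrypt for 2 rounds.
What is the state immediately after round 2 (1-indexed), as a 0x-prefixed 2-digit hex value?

0x29

s_0 = plaintext = 0x34
s_1 = Round(s_0, k_0) = 0xD1
s_2 = Round(s_1, k_1) = 0x29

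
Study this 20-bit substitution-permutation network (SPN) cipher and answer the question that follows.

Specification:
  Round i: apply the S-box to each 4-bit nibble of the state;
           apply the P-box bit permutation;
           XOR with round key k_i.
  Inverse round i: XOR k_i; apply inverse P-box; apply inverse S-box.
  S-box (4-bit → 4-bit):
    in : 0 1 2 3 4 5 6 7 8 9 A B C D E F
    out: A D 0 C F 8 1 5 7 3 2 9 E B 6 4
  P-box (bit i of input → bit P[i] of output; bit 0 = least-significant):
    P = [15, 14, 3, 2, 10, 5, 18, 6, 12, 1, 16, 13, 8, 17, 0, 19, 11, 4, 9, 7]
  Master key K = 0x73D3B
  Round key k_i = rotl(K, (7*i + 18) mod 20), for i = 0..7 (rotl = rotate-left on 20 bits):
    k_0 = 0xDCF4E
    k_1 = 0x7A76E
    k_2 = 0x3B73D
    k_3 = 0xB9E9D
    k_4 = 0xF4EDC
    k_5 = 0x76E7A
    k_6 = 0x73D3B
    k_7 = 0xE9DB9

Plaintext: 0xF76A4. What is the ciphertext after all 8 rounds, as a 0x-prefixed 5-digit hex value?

s_0 = plaintext = 0xF76A4
s_1 = Round(s_0, k_0) = 0xD1C63
s_2 = Round(s_1, k_1) = 0xE8AF1
s_3 = Round(s_2, k_2) = 0x53422
s_4 = Round(s_3, k_3) = 0x2AE1E
s_5 = Round(s_4, k_4) = 0x80A96
s_6 = Round(s_5, k_5) = 0xDE048
s_7 = Round(s_6, k_6) = 0x1D1C0
s_8 = Round(s_7, k_7) = 0x1E65D

0x1E65D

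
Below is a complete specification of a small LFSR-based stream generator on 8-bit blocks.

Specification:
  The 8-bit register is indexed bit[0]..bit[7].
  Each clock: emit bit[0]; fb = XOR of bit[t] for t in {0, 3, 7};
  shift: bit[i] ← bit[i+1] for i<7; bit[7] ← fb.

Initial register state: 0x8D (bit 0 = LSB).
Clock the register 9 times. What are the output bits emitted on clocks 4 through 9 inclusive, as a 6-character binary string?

reg_0 = 0x8D
clock 1: out=1, reg = 0xC6
clock 2: out=0, reg = 0xE3
clock 3: out=1, reg = 0x71
clock 4: out=1, reg = 0xB8
clock 5: out=0, reg = 0x5C
clock 6: out=0, reg = 0xAE
clock 7: out=0, reg = 0x57
clock 8: out=1, reg = 0xAB
clock 9: out=1, reg = 0xD5

100011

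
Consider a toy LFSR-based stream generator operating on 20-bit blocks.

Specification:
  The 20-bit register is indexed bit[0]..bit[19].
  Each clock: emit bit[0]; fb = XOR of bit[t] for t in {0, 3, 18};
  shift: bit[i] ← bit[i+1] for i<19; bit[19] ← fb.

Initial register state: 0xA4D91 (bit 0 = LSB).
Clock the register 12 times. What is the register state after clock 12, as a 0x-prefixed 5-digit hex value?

0xBF5A4

reg_0 = 0xA4D91
clock 1: out=1, reg = 0xD26C8
clock 2: out=0, reg = 0x69364
clock 3: out=0, reg = 0xB49B2
clock 4: out=0, reg = 0x5A4D9
clock 5: out=1, reg = 0xAD26C
clock 6: out=0, reg = 0xD6936
clock 7: out=0, reg = 0xEB49B
clock 8: out=1, reg = 0xF5A4D
clock 9: out=1, reg = 0xFAD26
clock 10: out=0, reg = 0xFD693
clock 11: out=1, reg = 0x7EB49
clock 12: out=1, reg = 0xBF5A4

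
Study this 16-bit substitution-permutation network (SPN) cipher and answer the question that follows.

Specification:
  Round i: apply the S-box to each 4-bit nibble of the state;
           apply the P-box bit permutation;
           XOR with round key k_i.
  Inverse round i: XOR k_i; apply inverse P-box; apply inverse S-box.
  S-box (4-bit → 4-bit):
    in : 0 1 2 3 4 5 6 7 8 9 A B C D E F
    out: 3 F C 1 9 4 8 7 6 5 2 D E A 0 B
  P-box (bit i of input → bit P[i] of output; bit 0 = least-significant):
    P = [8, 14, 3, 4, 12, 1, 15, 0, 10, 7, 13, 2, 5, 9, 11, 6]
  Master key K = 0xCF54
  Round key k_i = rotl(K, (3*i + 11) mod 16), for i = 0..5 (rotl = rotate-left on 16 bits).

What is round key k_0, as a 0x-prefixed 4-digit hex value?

K = 0xCF54
k_0 = rotl(K, (3*0+11) mod 16) = rotl(K, 11) = 0xA67A

0xA67A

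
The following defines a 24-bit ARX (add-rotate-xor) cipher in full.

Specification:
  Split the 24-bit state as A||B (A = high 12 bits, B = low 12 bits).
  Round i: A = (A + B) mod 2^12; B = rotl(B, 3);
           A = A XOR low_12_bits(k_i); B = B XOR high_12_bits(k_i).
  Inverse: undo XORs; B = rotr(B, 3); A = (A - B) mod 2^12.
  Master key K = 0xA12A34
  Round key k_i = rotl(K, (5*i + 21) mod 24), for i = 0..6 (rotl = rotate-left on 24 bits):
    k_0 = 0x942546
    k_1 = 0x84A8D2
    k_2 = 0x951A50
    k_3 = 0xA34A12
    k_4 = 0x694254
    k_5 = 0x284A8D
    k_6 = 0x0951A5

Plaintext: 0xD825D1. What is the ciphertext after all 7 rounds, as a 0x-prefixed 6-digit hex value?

0x7E51F2

s_0 = plaintext = 0xD825D1
s_1 = Round(s_0, k_0) = 0x6157C8
s_2 = Round(s_1, k_1) = 0x50F609
s_3 = Round(s_2, k_2) = 0x14891A
s_4 = Round(s_3, k_3) = 0x0702E0
s_5 = Round(s_4, k_4) = 0x104195
s_6 = Round(s_5, k_5) = 0x814E2C
s_7 = Round(s_6, k_6) = 0x7E51F2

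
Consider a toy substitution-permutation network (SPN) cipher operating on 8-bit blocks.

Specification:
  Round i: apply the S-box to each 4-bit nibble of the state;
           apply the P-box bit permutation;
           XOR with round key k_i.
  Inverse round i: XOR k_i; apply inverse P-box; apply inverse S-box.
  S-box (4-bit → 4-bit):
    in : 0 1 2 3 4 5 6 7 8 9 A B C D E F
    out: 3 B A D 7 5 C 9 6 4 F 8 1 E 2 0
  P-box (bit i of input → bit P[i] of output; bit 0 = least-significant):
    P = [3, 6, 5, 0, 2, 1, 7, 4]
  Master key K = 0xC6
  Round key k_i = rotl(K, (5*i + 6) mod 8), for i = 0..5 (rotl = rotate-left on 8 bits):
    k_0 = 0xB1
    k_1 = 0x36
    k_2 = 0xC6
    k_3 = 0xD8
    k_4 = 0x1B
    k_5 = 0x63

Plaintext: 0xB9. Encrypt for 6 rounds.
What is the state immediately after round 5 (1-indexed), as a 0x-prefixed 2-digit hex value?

0x94

s_0 = plaintext = 0xB9
s_1 = Round(s_0, k_0) = 0x81
s_2 = Round(s_1, k_1) = 0xFD
s_3 = Round(s_2, k_2) = 0xA7
s_4 = Round(s_3, k_3) = 0x47
s_5 = Round(s_4, k_4) = 0x94
s_6 = Round(s_5, k_5) = 0x8B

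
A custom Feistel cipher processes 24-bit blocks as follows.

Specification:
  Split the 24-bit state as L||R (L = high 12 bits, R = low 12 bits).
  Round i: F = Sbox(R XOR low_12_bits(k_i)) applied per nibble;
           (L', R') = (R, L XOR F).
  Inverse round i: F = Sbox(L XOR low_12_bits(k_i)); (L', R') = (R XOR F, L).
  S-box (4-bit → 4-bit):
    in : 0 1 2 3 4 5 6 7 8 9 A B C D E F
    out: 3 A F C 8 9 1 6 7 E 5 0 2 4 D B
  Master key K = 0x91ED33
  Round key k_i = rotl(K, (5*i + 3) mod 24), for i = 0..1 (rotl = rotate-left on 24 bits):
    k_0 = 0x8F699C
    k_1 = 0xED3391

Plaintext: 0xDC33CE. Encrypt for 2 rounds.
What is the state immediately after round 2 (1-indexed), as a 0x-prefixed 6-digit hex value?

s_0 = plaintext = 0xDC33CE
s_1 = Round(s_0, k_0) = 0x3CE85C
s_2 = Round(s_1, k_1) = 0x85C3EA

0x85C3EA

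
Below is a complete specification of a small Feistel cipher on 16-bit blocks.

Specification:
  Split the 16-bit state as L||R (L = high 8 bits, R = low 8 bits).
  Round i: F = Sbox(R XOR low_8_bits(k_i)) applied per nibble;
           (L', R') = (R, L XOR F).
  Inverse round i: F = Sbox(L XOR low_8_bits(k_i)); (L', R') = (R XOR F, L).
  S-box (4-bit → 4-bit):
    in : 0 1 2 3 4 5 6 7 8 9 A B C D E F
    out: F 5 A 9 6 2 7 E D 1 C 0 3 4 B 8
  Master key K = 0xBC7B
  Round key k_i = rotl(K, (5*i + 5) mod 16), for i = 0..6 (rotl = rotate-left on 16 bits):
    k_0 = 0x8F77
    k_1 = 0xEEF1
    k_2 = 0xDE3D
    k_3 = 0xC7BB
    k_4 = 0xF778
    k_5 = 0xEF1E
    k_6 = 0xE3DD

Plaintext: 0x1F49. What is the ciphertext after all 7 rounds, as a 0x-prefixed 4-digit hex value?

0x71BB

s_0 = plaintext = 0x1F49
s_1 = Round(s_0, k_0) = 0x4984
s_2 = Round(s_1, k_1) = 0x84AB
s_3 = Round(s_2, k_2) = 0xAB93
s_4 = Round(s_3, k_3) = 0x9306
s_5 = Round(s_4, k_4) = 0x0678
s_6 = Round(s_5, k_5) = 0x7871
s_7 = Round(s_6, k_6) = 0x71BB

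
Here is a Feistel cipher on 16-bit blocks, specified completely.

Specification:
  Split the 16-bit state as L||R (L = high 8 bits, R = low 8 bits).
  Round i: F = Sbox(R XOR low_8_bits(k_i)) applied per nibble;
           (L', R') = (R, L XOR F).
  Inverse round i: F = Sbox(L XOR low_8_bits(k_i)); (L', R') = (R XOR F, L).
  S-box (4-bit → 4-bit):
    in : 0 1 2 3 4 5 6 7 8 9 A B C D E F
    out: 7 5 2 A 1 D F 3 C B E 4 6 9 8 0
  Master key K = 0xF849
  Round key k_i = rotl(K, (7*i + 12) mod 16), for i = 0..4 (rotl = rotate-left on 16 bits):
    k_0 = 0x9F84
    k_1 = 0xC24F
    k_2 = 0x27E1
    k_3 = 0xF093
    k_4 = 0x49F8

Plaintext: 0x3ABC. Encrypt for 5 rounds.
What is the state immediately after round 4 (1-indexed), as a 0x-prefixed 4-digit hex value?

0xF9D9

s_0 = plaintext = 0x3ABC
s_1 = Round(s_0, k_0) = 0xBC96
s_2 = Round(s_1, k_1) = 0x9627
s_3 = Round(s_2, k_2) = 0x27F9
s_4 = Round(s_3, k_3) = 0xF9D9
s_5 = Round(s_4, k_4) = 0xD9DC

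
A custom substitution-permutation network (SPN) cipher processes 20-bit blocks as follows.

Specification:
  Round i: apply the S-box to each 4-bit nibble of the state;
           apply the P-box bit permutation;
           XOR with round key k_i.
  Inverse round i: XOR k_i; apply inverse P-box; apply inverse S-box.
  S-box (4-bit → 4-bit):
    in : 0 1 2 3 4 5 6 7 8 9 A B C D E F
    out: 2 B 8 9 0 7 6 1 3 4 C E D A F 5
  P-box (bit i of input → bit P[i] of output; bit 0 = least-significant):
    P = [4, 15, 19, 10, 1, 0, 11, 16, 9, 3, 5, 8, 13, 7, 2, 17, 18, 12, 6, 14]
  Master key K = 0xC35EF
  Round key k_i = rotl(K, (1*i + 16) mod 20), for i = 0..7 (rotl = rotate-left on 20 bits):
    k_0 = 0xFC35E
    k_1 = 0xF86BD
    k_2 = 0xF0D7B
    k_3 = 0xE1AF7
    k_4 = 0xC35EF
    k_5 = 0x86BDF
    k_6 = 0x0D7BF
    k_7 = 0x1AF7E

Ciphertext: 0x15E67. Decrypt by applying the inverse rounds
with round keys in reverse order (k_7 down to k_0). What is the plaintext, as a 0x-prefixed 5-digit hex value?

0x36089

s_0 = ciphertext = 0x15E67
s_1 = InvRound(s_0, k_7) = 0xD7D08
s_2 = InvRound(s_1, k_6) = 0x75FE5
s_3 = InvRound(s_2, k_5) = 0x8363C
s_4 = InvRound(s_3, k_4) = 0xF0387
s_5 = InvRound(s_4, k_3) = 0x64AA7
s_6 = InvRound(s_5, k_2) = 0xA612C
s_7 = InvRound(s_6, k_1) = 0x383D1
s_8 = InvRound(s_7, k_0) = 0x36089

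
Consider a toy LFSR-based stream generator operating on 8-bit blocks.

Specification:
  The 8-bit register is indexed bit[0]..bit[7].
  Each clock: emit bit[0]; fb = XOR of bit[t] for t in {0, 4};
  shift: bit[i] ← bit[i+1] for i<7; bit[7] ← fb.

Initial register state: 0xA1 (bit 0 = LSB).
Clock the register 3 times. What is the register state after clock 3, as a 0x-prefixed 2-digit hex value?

0x74

reg_0 = 0xA1
clock 1: out=1, reg = 0xD0
clock 2: out=0, reg = 0xE8
clock 3: out=0, reg = 0x74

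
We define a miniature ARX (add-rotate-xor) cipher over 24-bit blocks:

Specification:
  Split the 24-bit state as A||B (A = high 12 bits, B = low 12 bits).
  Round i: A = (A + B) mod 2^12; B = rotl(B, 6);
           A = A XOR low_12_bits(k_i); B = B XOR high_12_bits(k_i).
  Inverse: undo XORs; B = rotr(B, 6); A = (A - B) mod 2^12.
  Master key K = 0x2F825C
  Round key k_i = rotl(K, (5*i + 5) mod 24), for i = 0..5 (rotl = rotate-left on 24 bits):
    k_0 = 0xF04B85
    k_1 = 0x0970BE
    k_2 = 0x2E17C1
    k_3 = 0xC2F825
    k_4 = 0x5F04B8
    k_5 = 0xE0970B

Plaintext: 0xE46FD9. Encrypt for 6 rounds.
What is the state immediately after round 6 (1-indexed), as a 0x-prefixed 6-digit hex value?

s_0 = plaintext = 0xE46FD9
s_1 = Round(s_0, k_0) = 0x59A97B
s_2 = Round(s_1, k_1) = 0xFABE72
s_3 = Round(s_2, k_2) = 0x9DCE58
s_4 = Round(s_3, k_3) = 0x011A16
s_5 = Round(s_4, k_4) = 0xE9F058
s_6 = Round(s_5, k_5) = 0x9FC808

0x9FC808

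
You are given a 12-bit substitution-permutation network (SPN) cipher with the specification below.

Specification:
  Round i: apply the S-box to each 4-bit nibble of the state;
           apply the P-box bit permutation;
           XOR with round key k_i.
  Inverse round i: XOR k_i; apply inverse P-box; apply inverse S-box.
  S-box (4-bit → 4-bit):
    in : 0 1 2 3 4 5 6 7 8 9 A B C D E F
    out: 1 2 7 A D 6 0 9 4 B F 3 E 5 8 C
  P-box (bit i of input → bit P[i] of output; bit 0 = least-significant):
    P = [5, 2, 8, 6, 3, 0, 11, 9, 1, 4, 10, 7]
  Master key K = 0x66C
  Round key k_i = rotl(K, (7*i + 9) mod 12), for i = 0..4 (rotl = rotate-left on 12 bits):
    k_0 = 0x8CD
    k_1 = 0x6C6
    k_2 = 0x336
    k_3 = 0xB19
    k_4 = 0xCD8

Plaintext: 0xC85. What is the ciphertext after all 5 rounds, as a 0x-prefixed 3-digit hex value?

s_0 = plaintext = 0xC85
s_1 = Round(s_0, k_0) = 0x559
s_2 = Round(s_1, k_1) = 0xAB3
s_3 = Round(s_2, k_2) = 0x7E9
s_4 = Round(s_3, k_3) = 0x9FF
s_5 = Round(s_4, k_4) = 0x70A

0x70A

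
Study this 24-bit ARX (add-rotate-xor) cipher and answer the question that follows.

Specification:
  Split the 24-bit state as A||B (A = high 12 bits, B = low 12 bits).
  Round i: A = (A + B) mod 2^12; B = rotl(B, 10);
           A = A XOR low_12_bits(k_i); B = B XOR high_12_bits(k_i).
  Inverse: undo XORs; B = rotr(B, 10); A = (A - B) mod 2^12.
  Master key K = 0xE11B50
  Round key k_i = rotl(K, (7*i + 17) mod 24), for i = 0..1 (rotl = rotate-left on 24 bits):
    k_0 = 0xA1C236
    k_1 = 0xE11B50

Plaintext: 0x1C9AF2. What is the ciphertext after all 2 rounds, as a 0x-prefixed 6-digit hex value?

s_0 = plaintext = 0x1C9AF2
s_1 = Round(s_0, k_0) = 0xE8D0A0
s_2 = Round(s_1, k_1) = 0x47DE39

0x47DE39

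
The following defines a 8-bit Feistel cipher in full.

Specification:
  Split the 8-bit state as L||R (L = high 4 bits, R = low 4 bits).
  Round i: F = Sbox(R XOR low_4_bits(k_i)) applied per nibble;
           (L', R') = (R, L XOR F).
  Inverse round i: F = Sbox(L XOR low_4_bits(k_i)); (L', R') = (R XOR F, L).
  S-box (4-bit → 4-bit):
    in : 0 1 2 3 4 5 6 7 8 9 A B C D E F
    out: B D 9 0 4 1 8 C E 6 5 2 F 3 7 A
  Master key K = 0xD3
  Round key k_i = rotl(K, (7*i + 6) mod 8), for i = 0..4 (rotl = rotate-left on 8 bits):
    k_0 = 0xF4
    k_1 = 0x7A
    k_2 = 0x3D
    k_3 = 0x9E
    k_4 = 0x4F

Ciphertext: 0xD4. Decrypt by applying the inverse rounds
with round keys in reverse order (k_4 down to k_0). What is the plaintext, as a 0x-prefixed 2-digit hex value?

s_0 = ciphertext = 0xD4
s_1 = InvRound(s_0, k_4) = 0xDD
s_2 = InvRound(s_1, k_3) = 0xDD
s_3 = InvRound(s_2, k_2) = 0x6D
s_4 = InvRound(s_3, k_1) = 0x26
s_5 = InvRound(s_4, k_0) = 0xE2

0xE2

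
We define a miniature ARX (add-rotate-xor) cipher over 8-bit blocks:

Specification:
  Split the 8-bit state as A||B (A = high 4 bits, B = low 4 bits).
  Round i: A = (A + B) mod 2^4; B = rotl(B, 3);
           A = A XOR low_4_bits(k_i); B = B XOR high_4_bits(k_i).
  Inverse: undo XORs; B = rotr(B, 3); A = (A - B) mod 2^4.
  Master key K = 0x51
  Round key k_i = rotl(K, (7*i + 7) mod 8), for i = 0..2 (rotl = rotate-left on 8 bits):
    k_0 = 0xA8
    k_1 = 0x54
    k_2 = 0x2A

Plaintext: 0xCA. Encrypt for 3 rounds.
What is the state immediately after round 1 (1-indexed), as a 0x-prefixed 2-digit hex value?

s_0 = plaintext = 0xCA
s_1 = Round(s_0, k_0) = 0xEF
s_2 = Round(s_1, k_1) = 0x9A
s_3 = Round(s_2, k_2) = 0x97

0xEF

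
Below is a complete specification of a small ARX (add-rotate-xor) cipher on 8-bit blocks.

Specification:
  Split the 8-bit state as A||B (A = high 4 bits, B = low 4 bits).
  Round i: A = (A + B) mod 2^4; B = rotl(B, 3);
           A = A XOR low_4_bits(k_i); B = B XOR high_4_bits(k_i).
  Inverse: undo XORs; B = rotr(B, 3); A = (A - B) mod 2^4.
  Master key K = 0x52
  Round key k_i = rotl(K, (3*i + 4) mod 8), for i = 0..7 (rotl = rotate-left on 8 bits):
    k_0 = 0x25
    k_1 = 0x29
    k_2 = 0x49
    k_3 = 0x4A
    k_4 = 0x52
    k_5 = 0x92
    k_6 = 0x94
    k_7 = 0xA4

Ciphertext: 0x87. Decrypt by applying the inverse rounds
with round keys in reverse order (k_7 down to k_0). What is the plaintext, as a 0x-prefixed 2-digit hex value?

s_0 = ciphertext = 0x87
s_1 = InvRound(s_0, k_7) = 0x1B
s_2 = InvRound(s_1, k_6) = 0x14
s_3 = InvRound(s_2, k_5) = 0x8B
s_4 = InvRound(s_3, k_4) = 0xDD
s_5 = InvRound(s_4, k_3) = 0x43
s_6 = InvRound(s_5, k_2) = 0xFE
s_7 = InvRound(s_6, k_1) = 0xD9
s_8 = InvRound(s_7, k_0) = 0x17

0x17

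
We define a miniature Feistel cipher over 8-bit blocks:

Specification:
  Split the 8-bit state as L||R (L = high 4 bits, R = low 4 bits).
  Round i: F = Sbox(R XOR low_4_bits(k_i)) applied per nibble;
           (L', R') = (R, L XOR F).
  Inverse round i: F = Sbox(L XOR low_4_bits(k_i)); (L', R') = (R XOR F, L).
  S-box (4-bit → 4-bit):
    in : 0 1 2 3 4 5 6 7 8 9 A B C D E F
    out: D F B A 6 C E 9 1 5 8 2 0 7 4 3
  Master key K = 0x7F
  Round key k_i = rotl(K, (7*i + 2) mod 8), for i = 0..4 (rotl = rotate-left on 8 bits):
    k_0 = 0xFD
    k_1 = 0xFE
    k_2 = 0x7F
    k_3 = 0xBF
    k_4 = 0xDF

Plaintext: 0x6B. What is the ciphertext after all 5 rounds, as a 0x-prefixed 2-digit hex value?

s_0 = plaintext = 0x6B
s_1 = Round(s_0, k_0) = 0xB8
s_2 = Round(s_1, k_1) = 0x85
s_3 = Round(s_2, k_2) = 0x50
s_4 = Round(s_3, k_3) = 0x06
s_5 = Round(s_4, k_4) = 0x65

0x65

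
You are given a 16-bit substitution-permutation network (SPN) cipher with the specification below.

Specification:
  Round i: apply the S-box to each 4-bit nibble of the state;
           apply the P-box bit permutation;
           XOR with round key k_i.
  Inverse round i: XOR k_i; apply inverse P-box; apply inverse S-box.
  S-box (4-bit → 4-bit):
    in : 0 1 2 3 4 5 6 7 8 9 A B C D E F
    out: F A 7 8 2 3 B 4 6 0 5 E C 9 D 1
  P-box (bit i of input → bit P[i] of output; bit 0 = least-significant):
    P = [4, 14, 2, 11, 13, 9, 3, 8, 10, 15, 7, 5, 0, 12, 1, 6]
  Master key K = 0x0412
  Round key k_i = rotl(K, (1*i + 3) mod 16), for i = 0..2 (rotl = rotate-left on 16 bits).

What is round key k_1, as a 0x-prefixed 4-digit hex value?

0x4120

K = 0x0412
k_0 = rotl(K, (1*0+3) mod 16) = rotl(K, 3) = 0x2090
k_1 = rotl(K, (1*1+3) mod 16) = rotl(K, 4) = 0x4120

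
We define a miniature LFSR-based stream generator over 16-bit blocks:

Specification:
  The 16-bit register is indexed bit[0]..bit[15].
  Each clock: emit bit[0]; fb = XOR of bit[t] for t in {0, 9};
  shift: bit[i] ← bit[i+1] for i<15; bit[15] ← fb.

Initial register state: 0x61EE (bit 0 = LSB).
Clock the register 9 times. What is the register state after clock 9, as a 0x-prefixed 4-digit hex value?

reg_0 = 0x61EE
clock 1: out=0, reg = 0x30F7
clock 2: out=1, reg = 0x987B
clock 3: out=1, reg = 0xCC3D
clock 4: out=1, reg = 0xE61E
clock 5: out=0, reg = 0xF30F
clock 6: out=1, reg = 0x7987
clock 7: out=1, reg = 0xBCC3
clock 8: out=1, reg = 0xDE61
clock 9: out=1, reg = 0x6F30

0x6F30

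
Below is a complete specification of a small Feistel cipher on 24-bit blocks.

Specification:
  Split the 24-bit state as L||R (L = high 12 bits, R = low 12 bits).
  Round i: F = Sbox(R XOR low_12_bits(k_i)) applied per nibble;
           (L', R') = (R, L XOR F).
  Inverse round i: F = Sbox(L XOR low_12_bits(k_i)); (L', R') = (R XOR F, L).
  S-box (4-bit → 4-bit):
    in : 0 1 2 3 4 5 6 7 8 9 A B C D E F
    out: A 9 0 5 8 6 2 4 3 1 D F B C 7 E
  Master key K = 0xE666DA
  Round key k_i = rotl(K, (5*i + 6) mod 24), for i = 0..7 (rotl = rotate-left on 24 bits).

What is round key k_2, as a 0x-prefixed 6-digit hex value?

K = 0xE666DA
k_0 = rotl(K, (5*0+6) mod 24) = rotl(K, 6) = 0x99B6B9
k_1 = rotl(K, (5*1+6) mod 24) = rotl(K, 11) = 0x36D733
k_2 = rotl(K, (5*2+6) mod 24) = rotl(K, 16) = 0xDAE666

0xDAE666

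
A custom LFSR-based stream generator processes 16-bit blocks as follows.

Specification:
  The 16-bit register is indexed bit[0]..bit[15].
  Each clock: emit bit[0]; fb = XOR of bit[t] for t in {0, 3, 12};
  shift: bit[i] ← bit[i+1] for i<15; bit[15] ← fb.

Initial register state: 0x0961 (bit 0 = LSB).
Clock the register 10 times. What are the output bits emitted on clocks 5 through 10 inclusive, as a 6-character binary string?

reg_0 = 0x0961
clock 1: out=1, reg = 0x84B0
clock 2: out=0, reg = 0x4258
clock 3: out=0, reg = 0xA12C
clock 4: out=0, reg = 0xD096
clock 5: out=0, reg = 0xE84B
clock 6: out=1, reg = 0x7425
clock 7: out=1, reg = 0x3A12
clock 8: out=0, reg = 0x9D09
clock 9: out=1, reg = 0xCE84
clock 10: out=0, reg = 0x6742

011010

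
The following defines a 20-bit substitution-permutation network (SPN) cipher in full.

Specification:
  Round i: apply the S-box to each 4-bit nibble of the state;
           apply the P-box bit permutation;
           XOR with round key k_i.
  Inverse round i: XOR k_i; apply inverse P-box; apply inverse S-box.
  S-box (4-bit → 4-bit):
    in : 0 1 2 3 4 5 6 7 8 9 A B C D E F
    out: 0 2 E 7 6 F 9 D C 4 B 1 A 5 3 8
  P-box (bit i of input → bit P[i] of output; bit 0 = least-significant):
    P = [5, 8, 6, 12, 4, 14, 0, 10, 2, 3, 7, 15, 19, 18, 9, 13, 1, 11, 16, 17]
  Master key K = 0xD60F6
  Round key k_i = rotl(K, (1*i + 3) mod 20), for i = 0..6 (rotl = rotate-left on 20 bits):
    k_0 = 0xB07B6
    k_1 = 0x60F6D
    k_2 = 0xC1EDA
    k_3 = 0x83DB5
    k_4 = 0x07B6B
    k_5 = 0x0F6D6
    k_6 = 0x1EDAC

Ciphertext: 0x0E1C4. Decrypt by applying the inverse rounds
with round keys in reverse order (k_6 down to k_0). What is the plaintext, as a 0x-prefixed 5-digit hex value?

0xC6A63

s_0 = ciphertext = 0x0E1C4
s_1 = InvRound(s_0, k_6) = 0x401FD
s_2 = InvRound(s_1, k_5) = 0xB2C2A
s_3 = InvRound(s_2, k_4) = 0x8D022
s_4 = InvRound(s_3, k_3) = 0xEF751
s_5 = InvRound(s_4, k_2) = 0xAF241
s_6 = InvRound(s_5, k_1) = 0x1AACA
s_7 = InvRound(s_6, k_0) = 0xC6A63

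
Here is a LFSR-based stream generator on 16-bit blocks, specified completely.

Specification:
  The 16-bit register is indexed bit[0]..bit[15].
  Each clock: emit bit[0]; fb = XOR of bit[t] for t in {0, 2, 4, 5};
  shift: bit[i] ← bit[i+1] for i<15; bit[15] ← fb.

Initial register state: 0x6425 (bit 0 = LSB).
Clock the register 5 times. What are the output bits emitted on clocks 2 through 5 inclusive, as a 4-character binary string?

reg_0 = 0x6425
clock 1: out=1, reg = 0xB212
clock 2: out=0, reg = 0xD909
clock 3: out=1, reg = 0xEC84
clock 4: out=0, reg = 0xF642
clock 5: out=0, reg = 0x7B21

0100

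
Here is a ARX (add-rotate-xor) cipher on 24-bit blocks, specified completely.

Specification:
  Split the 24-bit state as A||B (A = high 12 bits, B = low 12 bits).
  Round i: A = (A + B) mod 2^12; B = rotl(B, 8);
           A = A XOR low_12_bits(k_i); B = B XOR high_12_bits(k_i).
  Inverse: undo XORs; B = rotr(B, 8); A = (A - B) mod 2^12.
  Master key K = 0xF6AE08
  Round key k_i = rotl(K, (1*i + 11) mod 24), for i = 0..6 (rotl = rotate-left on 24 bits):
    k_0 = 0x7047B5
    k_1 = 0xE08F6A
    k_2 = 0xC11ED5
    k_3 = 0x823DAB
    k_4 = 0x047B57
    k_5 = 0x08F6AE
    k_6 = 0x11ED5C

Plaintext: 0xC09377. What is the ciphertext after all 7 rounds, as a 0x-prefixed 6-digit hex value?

s_0 = plaintext = 0xC09377
s_1 = Round(s_0, k_0) = 0x835033
s_2 = Round(s_1, k_1) = 0x702D0B
s_3 = Round(s_2, k_2) = 0xAD87C1
s_4 = Round(s_3, k_3) = 0xF3295F
s_5 = Round(s_4, k_4) = 0x3C6FD2
s_6 = Round(s_5, k_5) = 0x536272
s_7 = Round(s_6, k_6) = 0xAF4339

0xAF4339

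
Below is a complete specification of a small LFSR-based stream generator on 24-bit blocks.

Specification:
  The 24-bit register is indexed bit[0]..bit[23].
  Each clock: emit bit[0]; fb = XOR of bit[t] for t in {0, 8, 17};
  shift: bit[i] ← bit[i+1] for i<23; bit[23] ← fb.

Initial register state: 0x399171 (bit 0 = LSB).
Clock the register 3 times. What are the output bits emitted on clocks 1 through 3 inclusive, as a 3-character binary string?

reg_0 = 0x399171
clock 1: out=1, reg = 0x1CC8B8
clock 2: out=0, reg = 0x0E645C
clock 3: out=0, reg = 0x87322E

100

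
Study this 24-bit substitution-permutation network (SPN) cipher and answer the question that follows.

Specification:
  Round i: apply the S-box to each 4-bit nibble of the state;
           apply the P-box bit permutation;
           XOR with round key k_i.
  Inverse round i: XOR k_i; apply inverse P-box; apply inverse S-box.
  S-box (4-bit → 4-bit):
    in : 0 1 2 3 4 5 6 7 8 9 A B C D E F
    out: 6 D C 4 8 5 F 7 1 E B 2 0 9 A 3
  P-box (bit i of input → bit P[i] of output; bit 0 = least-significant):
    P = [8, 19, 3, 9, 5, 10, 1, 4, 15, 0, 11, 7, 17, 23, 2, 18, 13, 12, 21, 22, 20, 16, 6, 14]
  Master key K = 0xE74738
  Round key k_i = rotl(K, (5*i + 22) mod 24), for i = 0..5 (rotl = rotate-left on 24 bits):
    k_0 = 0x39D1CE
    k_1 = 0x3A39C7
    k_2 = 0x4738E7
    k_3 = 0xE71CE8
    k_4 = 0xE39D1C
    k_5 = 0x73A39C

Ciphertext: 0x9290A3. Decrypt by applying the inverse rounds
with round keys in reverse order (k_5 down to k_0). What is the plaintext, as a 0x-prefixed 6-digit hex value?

0x47A547

s_0 = ciphertext = 0x9290A3
s_1 = InvRound(s_0, k_5) = 0xB60B11
s_2 = InvRound(s_1, k_4) = 0xFE2FB2
s_3 = InvRound(s_2, k_3) = 0x7FCC26
s_4 = InvRound(s_3, k_2) = 0x17CABB
s_5 = InvRound(s_4, k_1) = 0x9728D6
s_6 = InvRound(s_5, k_0) = 0x47A547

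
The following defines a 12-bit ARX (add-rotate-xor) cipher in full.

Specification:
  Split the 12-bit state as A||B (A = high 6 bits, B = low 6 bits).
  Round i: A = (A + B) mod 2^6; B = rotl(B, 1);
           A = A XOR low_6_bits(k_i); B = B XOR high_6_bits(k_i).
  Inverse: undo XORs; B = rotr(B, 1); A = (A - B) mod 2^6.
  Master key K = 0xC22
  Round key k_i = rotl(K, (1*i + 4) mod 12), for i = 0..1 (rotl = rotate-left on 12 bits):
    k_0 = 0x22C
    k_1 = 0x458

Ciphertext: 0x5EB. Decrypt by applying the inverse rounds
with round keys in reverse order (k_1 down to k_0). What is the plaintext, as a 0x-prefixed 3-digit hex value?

0xD2A

s_0 = ciphertext = 0x5EB
s_1 = InvRound(s_0, k_1) = 0xC9D
s_2 = InvRound(s_1, k_0) = 0xD2A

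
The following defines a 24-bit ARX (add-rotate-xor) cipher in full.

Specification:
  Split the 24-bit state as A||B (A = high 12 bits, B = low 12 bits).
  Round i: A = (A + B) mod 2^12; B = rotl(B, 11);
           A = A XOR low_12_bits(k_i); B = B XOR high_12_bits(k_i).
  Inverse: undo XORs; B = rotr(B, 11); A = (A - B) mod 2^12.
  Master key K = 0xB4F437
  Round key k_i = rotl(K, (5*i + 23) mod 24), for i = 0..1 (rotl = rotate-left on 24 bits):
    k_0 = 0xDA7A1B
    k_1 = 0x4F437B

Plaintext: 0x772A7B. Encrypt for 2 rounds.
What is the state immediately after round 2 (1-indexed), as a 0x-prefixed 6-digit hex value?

s_0 = plaintext = 0x772A7B
s_1 = Round(s_0, k_0) = 0xBF609A
s_2 = Round(s_1, k_1) = 0xFEB4B9

0xFEB4B9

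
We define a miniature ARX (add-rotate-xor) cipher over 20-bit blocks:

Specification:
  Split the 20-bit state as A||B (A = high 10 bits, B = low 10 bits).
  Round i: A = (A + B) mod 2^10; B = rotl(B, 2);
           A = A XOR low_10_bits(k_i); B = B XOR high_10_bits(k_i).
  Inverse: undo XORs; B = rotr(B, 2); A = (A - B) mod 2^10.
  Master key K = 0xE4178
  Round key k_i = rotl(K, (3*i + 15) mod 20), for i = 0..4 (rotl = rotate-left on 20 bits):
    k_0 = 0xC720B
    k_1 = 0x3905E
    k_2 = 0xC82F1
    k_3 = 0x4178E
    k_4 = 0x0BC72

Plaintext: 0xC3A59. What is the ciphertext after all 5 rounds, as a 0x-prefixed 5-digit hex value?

s_0 = plaintext = 0xC3A59
s_1 = Round(s_0, k_0) = 0xDB27A
s_2 = Round(s_1, k_1) = 0x6E10E
s_3 = Round(s_2, k_2) = 0x0DF19
s_4 = Round(s_3, k_3) = 0x37962
s_5 = Round(s_4, k_4) = 0x8C9A6

0x8C9A6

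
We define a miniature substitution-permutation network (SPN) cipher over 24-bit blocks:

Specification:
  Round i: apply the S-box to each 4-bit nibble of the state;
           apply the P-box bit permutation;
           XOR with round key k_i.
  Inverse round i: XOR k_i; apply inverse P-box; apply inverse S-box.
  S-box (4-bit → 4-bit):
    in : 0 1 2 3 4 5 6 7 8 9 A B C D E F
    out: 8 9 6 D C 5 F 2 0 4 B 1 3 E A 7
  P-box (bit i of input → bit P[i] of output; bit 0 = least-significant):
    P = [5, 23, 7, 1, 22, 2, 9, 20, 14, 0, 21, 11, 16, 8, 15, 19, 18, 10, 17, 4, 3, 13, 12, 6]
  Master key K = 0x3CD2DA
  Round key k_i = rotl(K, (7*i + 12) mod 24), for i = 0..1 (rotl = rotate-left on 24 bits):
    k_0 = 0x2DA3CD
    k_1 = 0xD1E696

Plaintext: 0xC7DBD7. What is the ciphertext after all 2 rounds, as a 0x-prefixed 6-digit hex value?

0xBF6EB8

s_0 = plaintext = 0xC7DBD7
s_1 = Round(s_0, k_0) = 0xB544C1
s_2 = Round(s_1, k_1) = 0xBF6EB8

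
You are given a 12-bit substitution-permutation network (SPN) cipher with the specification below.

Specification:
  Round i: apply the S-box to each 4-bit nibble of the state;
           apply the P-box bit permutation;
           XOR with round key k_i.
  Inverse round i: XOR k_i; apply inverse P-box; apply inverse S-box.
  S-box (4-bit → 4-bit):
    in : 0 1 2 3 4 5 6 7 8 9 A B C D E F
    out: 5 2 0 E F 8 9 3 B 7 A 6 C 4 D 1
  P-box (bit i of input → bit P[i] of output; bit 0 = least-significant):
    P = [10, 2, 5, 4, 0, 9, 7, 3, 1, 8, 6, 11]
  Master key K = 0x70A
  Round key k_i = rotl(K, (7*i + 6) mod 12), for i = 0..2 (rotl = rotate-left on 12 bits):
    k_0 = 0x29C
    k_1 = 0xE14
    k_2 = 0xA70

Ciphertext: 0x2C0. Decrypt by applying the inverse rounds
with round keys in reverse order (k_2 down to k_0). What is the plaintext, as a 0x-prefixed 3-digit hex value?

0x7CB

s_0 = ciphertext = 0x2C0
s_1 = InvRound(s_0, k_2) = 0x5DC
s_2 = InvRound(s_1, k_1) = 0x332
s_3 = InvRound(s_2, k_0) = 0x7CB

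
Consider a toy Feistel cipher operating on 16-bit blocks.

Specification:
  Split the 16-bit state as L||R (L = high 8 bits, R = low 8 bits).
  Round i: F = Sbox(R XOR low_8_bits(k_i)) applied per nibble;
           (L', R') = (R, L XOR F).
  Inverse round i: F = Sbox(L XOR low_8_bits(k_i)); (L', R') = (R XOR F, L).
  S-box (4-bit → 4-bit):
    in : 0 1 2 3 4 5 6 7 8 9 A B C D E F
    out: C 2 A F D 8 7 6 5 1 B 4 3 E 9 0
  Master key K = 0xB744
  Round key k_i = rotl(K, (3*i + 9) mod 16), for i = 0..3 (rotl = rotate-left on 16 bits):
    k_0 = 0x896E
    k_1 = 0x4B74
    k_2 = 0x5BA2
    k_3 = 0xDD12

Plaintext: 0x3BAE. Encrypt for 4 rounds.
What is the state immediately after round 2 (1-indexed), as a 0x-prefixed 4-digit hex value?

s_0 = plaintext = 0x3BAE
s_1 = Round(s_0, k_0) = 0xAE07
s_2 = Round(s_1, k_1) = 0x07C1
s_3 = Round(s_2, k_2) = 0xC178
s_4 = Round(s_3, k_3) = 0x78BA

0x07C1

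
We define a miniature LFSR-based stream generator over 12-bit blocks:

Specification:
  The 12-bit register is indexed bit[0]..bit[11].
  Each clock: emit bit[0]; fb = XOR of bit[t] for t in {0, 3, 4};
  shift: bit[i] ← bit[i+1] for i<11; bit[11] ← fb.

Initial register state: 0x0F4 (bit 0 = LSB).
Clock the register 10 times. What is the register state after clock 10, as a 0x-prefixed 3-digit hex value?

0xF94

reg_0 = 0x0F4
clock 1: out=0, reg = 0x87A
clock 2: out=0, reg = 0x43D
clock 3: out=1, reg = 0xA1E
clock 4: out=0, reg = 0x50F
clock 5: out=1, reg = 0x287
clock 6: out=1, reg = 0x943
clock 7: out=1, reg = 0xCA1
clock 8: out=1, reg = 0xE50
clock 9: out=0, reg = 0xF28
clock 10: out=0, reg = 0xF94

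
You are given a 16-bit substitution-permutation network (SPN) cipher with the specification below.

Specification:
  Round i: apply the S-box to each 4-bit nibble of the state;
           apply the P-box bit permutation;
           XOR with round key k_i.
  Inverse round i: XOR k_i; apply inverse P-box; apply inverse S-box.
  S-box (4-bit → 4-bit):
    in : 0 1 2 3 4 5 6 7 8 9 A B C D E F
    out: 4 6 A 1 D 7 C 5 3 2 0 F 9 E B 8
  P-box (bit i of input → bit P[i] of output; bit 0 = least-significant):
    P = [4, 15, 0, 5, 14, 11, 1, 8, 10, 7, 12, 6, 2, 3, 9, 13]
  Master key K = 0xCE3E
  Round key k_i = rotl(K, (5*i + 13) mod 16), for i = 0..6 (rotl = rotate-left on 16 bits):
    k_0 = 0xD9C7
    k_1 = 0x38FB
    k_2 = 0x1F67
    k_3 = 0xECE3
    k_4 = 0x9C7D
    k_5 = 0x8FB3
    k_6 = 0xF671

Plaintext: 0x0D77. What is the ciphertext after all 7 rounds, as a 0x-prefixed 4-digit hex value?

0x1F21

s_0 = plaintext = 0x0D77
s_1 = Round(s_0, k_0) = 0x8B14
s_2 = Round(s_1, k_1) = 0x2404
s_3 = Round(s_2, k_2) = 0x2B1C
s_4 = Round(s_3, k_3) = 0xD019
s_5 = Round(s_4, k_4) = 0x2677
s_6 = Round(s_5, k_5) = 0xFFE8
s_7 = Round(s_6, k_6) = 0x1F21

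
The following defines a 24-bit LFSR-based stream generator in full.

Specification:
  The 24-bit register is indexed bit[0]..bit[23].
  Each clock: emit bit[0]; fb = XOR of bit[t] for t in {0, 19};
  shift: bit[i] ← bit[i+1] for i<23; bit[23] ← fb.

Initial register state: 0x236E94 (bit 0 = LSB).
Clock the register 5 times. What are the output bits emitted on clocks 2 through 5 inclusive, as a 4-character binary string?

reg_0 = 0x236E94
clock 1: out=0, reg = 0x11B74A
clock 2: out=0, reg = 0x08DBA5
clock 3: out=1, reg = 0x046DD2
clock 4: out=0, reg = 0x0236E9
clock 5: out=1, reg = 0x811B74

0101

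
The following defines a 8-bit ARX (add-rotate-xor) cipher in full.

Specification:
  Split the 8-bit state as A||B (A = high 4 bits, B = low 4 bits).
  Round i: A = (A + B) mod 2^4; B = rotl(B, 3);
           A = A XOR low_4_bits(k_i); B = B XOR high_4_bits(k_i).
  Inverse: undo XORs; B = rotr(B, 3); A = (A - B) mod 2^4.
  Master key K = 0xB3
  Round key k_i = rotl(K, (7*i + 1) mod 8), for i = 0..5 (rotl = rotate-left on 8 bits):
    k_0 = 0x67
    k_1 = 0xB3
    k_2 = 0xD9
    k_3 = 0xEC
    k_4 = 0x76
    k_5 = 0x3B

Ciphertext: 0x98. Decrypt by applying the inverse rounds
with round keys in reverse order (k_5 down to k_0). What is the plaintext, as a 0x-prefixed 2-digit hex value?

s_0 = ciphertext = 0x98
s_1 = InvRound(s_0, k_5) = 0xB7
s_2 = InvRound(s_1, k_4) = 0xD0
s_3 = InvRound(s_2, k_3) = 0x4D
s_4 = InvRound(s_3, k_2) = 0xD0
s_5 = InvRound(s_4, k_1) = 0x77
s_6 = InvRound(s_5, k_0) = 0xE2

0xE2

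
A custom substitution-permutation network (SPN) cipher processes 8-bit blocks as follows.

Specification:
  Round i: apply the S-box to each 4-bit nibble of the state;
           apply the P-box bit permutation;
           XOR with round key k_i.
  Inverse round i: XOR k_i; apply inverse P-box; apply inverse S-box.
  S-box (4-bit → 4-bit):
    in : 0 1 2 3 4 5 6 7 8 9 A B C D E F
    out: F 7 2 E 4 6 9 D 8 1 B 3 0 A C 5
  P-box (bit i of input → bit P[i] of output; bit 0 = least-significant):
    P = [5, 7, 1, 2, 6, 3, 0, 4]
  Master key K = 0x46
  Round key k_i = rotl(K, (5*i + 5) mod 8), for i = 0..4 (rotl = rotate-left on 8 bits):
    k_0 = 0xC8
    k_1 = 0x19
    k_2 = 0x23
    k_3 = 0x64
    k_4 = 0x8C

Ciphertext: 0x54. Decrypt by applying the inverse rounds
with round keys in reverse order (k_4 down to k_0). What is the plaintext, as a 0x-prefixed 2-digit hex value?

0x18

s_0 = ciphertext = 0x54
s_1 = InvRound(s_0, k_4) = 0xA2
s_2 = InvRound(s_1, k_3) = 0x93
s_3 = InvRound(s_2, k_2) = 0x8B
s_4 = InvRound(s_3, k_1) = 0x85
s_5 = InvRound(s_4, k_0) = 0x18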